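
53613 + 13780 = 67393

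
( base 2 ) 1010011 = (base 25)38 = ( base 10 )83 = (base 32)2j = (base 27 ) 32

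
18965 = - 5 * ( - 3793 )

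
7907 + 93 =8000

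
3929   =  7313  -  3384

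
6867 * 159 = 1091853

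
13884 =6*2314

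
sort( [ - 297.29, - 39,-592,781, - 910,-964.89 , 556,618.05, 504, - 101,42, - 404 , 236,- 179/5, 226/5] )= [-964.89, - 910 , - 592, - 404, - 297.29, - 101,  -  39,-179/5, 42,226/5,236 , 504, 556 , 618.05,781 ] 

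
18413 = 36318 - 17905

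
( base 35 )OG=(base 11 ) 709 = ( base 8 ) 1530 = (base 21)1jg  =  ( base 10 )856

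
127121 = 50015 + 77106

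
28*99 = 2772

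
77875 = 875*89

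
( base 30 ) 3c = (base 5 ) 402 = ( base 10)102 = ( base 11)93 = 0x66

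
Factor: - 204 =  - 2^2*3^1*17^1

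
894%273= 75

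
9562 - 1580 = 7982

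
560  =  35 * 16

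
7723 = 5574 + 2149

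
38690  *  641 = 24800290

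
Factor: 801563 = 7^1*43^1*2663^1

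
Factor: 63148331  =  101^1 * 625231^1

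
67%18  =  13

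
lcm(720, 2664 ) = 26640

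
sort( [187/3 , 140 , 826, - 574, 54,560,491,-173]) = [ -574,-173,54,187/3,140, 491,560 , 826 ] 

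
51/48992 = 51/48992=0.00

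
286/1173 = 286/1173 = 0.24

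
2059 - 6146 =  - 4087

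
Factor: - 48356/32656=-77/52 = - 2^( - 2)* 7^1*11^1 * 13^( - 1 ) 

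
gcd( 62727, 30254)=7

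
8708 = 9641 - 933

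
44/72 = 11/18 = 0.61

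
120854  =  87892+32962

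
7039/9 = 782+1/9 = 782.11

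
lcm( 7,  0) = 0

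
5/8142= 5/8142 = 0.00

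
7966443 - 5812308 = 2154135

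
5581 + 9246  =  14827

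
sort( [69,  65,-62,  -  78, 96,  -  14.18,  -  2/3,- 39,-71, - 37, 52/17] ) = [ - 78 , - 71, - 62,-39,- 37, - 14.18, - 2/3,  52/17, 65 , 69,  96] 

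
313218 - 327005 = -13787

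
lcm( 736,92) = 736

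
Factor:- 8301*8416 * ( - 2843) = 198615437088=2^5 * 3^1*263^1*2767^1*2843^1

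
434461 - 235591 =198870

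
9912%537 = 246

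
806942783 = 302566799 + 504375984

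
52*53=2756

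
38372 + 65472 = 103844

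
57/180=19/60 = 0.32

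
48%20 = 8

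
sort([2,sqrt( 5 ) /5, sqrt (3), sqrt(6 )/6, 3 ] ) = [sqrt( 6)/6 , sqrt( 5)/5 , sqrt( 3),2,3 ] 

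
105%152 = 105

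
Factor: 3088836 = 2^2*3^2 * 239^1*359^1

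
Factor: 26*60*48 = 2^7*3^2* 5^1*13^1 = 74880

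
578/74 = 289/37 = 7.81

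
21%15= 6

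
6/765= 2/255= 0.01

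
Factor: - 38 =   -  2^1*19^1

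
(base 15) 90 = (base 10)135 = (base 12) B3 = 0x87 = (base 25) 5a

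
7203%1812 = 1767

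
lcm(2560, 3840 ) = 7680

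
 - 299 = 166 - 465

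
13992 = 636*22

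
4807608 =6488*741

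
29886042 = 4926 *6067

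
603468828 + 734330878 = 1337799706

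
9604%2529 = 2017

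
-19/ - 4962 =19/4962 = 0.00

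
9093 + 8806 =17899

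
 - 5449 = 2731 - 8180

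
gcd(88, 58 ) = 2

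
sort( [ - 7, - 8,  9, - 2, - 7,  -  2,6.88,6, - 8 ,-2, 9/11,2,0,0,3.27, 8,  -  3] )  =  [ - 8, - 8,-7, - 7 , - 3, - 2, - 2, - 2 , 0,0,9/11 , 2,  3.27, 6 , 6.88,8, 9]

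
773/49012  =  773/49012 = 0.02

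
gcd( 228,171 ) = 57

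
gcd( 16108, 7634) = 2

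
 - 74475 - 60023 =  - 134498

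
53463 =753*71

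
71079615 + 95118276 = 166197891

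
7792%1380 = 892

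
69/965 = 69/965 = 0.07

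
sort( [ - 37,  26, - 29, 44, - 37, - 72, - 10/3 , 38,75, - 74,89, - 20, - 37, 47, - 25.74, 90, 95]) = [ - 74, - 72, - 37, - 37, - 37,-29,-25.74,-20, - 10/3, 26, 38,44, 47, 75,89,90,95] 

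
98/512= 49/256 = 0.19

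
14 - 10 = 4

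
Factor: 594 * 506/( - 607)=  -  300564/607   =  - 2^2 * 3^3*11^2*23^1*607^( - 1 ) 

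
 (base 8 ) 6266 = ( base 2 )110010110110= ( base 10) 3254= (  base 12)1a72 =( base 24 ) 5fe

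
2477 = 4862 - 2385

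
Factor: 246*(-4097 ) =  - 2^1*3^1 *17^1 * 41^1*241^1 = -1007862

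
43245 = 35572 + 7673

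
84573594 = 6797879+77775715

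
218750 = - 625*( -350)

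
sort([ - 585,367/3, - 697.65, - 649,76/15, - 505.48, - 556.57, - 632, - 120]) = [ - 697.65, - 649,-632, - 585, - 556.57, - 505.48, - 120, 76/15,367/3 ]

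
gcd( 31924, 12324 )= 4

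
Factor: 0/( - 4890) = 0 = 0^1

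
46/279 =46/279 = 0.16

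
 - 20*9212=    - 184240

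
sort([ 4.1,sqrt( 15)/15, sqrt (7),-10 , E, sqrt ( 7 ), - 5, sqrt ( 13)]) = [ - 10,  -  5 , sqrt(15)/15, sqrt( 7 ),sqrt(7 ),E,sqrt(13 ),4.1]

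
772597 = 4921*157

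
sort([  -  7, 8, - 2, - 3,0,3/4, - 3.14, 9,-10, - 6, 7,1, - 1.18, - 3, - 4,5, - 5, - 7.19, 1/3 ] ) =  [-10,-7.19, - 7, - 6, - 5, - 4, - 3.14, - 3, - 3,-2, - 1.18 , 0,  1/3,3/4,  1, 5, 7, 8, 9]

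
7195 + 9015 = 16210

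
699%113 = 21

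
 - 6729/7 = -6729/7 = -961.29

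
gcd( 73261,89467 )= 1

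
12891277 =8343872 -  - 4547405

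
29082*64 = 1861248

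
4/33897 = 4/33897 = 0.00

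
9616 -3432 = 6184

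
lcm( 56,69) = 3864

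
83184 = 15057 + 68127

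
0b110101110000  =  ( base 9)4642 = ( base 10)3440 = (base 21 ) 7GH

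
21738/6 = 3623 =3623.00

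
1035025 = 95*10895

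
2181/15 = 145 + 2/5 = 145.40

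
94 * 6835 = 642490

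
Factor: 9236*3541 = 2^2*2309^1*3541^1 = 32704676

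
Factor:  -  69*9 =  - 621 = - 3^3 *23^1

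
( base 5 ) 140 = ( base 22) 21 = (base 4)231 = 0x2d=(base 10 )45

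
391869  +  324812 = 716681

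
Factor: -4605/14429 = -15/47 = - 3^1*5^1*47^(-1)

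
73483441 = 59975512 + 13507929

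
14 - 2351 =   -  2337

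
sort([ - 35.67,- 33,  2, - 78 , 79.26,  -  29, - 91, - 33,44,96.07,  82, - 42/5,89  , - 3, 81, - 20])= [ - 91,-78, - 35.67, - 33,-33,  -  29, -20, - 42/5  ,  -  3,2,44,  79.26, 81, 82,  89,  96.07]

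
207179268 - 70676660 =136502608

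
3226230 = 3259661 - 33431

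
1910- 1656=254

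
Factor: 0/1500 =0^1 = 0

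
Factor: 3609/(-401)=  - 3^2=-9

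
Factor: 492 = 2^2 *3^1 * 41^1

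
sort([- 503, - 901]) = [-901,  -  503 ]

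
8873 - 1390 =7483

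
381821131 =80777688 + 301043443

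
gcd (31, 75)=1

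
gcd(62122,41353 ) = 1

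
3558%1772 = 14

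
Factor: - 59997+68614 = 8617 = 7^1*1231^1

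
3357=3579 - 222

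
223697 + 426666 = 650363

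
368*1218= 448224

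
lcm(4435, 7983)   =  39915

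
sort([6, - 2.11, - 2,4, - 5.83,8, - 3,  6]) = [ - 5.83 , - 3, - 2.11, - 2, 4 , 6, 6,8] 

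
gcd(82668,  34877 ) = 1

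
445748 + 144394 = 590142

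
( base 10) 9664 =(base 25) fbe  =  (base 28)C94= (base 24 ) gig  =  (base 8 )22700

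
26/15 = 1+11/15 = 1.73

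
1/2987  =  1/2987  =  0.00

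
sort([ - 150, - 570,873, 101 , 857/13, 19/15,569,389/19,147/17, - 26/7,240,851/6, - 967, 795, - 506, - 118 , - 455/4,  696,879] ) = [ - 967, - 570,-506, - 150,-118, - 455/4, - 26/7 , 19/15,147/17,  389/19, 857/13 , 101, 851/6 , 240,569, 696, 795, 873,879] 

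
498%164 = 6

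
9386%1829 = 241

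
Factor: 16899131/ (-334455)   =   -3^( - 1 )*5^( - 1)*11^ ( - 1)*131^1*2027^( - 1 )*129001^1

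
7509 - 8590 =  - 1081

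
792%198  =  0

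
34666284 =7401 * 4684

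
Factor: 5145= 3^1*5^1*7^3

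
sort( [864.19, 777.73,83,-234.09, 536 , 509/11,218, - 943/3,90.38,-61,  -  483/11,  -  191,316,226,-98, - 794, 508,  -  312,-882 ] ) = [- 882,-794,-943/3, - 312, - 234.09, - 191, -98, - 61, -483/11,509/11,  83 , 90.38,218,  226,316,508, 536,777.73,864.19 ]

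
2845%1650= 1195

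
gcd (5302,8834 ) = 2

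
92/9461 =92/9461=0.01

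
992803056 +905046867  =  1897849923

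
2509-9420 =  - 6911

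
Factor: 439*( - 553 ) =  - 242767 = - 7^1 * 79^1* 439^1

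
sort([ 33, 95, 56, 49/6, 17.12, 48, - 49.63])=[ - 49.63, 49/6, 17.12,33,48, 56,  95 ] 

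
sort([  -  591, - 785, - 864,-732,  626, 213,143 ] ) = [-864, - 785, - 732, - 591,143, 213 , 626 ]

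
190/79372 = 95/39686 = 0.00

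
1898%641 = 616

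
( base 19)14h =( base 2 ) 111000110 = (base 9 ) 554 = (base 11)383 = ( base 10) 454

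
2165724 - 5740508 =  - 3574784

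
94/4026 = 47/2013 = 0.02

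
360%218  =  142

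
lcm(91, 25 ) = 2275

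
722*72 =51984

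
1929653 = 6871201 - 4941548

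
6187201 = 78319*79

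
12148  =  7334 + 4814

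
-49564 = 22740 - 72304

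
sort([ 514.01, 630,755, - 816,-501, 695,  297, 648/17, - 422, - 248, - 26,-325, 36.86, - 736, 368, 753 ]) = [-816,-736, - 501 , - 422,- 325, - 248, - 26,36.86, 648/17, 297,368, 514.01, 630, 695 , 753, 755 ]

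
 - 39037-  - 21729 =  - 17308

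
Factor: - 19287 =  -3^2*2143^1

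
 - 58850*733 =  - 43137050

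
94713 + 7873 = 102586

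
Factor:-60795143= - 60795143^1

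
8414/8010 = 4207/4005 = 1.05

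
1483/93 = 15 + 88/93 = 15.95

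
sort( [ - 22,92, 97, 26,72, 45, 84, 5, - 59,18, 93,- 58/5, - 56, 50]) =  [ - 59, - 56, - 22 , - 58/5, 5, 18, 26, 45, 50, 72, 84,92,93, 97]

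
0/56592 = 0 = 0.00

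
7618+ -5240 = 2378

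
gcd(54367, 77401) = 1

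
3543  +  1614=5157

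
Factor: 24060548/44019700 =5^(-2)*23^(-1)*1279^1*4703^1 *19139^( - 1)= 6015137/11004925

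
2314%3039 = 2314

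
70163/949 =70163/949 = 73.93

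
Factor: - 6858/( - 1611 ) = 2^1*3^1 *127^1*179^(-1) =762/179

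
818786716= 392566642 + 426220074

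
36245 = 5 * 7249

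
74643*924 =68970132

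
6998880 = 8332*840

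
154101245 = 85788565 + 68312680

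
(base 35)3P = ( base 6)334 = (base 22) 5k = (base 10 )130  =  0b10000010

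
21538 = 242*89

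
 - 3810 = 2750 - 6560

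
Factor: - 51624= - 2^3 * 3^3*239^1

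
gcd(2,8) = 2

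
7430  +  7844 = 15274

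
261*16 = 4176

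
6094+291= 6385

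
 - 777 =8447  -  9224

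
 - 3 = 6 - 9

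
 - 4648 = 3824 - 8472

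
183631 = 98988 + 84643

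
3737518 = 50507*74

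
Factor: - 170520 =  - 2^3*3^1 * 5^1 *7^2 * 29^1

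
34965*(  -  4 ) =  - 139860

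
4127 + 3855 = 7982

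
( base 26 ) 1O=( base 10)50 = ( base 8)62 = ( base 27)1n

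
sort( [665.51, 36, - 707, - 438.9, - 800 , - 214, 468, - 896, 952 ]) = [-896,- 800 ,-707 , - 438.9, - 214, 36 , 468, 665.51,  952 ] 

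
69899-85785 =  - 15886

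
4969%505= 424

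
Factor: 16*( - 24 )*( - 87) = 2^7 * 3^2*29^1= 33408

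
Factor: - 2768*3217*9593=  - 85422365008 =- 2^4*53^1*173^1*181^1*3217^1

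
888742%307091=274560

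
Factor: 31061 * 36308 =1127762788 = 2^2*29^1*89^1 * 313^1 * 349^1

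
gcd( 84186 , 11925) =9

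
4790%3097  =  1693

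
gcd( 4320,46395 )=45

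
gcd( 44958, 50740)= 118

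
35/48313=35/48313 = 0.00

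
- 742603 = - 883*841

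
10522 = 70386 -59864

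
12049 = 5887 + 6162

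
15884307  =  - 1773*( - 8959)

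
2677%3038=2677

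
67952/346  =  196 + 68/173 = 196.39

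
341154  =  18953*18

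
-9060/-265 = 34 + 10/53 = 34.19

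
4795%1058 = 563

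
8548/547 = 15 + 343/547 = 15.63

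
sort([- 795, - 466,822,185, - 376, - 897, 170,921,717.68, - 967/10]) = [ - 897, - 795, - 466, - 376, - 967/10,170, 185,717.68, 822,921] 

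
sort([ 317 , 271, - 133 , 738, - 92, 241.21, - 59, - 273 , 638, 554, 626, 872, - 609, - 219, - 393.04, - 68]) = [ - 609, - 393.04, - 273, - 219, - 133, - 92,- 68, - 59, 241.21, 271, 317,554, 626, 638,738,872] 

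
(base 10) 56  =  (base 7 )110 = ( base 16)38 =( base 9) 62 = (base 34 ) 1m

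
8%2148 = 8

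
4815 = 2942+1873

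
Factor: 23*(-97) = - 23^1*97^1 = - 2231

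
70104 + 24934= 95038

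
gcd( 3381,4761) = 69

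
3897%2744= 1153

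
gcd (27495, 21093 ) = 3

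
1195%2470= 1195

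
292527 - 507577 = -215050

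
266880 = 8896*30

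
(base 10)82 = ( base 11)75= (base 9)101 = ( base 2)1010010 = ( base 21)3j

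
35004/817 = 42 + 690/817 = 42.84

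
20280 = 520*39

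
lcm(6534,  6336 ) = 209088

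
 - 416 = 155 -571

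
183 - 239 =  - 56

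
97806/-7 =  - 13973 +5/7 = - 13972.29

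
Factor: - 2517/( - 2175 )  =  839/725 = 5^( - 2)*29^( - 1) * 839^1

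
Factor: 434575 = 5^2*17383^1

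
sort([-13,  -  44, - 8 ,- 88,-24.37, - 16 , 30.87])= [-88,-44, - 24.37, - 16, - 13, - 8,30.87 ] 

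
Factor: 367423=7^1 * 52489^1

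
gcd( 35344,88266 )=94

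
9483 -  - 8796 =18279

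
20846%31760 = 20846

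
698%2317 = 698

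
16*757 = 12112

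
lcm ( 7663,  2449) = 237553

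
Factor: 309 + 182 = 491 = 491^1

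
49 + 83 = 132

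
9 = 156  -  147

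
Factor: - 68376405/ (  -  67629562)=2^( - 1)*3^1*5^1 * 7^ ( -1)*11^ (-2) * 13^( - 1 )*37^( - 1)*83^(  -  1 )*4558427^1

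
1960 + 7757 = 9717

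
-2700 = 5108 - 7808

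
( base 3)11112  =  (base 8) 172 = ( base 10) 122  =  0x7a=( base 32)3q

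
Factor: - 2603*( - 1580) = 4112740 = 2^2*5^1*19^1*79^1*137^1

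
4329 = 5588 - 1259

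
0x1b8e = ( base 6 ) 52354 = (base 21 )FKJ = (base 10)7054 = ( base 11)5333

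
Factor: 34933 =181^1*193^1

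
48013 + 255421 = 303434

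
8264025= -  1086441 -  - 9350466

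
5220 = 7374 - 2154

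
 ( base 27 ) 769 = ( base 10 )5274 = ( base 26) 7km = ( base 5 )132044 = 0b1010010011010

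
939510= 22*42705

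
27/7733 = 27/7733 =0.00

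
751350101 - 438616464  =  312733637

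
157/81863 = 157/81863 = 0.00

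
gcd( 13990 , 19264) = 2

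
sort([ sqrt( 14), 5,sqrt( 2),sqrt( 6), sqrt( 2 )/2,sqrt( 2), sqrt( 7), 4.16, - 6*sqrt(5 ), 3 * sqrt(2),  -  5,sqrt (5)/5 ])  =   [ - 6*sqrt ( 5), - 5,sqrt( 5)/5,sqrt(2)/2, sqrt ( 2 ), sqrt( 2),sqrt( 6), sqrt( 7),  sqrt( 14), 4.16,  3*sqrt( 2), 5]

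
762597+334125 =1096722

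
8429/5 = 8429/5 = 1685.80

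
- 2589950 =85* (-30470)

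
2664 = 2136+528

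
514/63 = 8 + 10/63 = 8.16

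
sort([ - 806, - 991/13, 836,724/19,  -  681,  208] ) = [ - 806,  -  681,-991/13, 724/19, 208, 836] 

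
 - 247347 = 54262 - 301609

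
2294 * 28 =64232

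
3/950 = 3/950 = 0.00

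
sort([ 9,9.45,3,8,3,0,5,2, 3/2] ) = [0,3/2,2,3,3 , 5, 8,9,9.45 ]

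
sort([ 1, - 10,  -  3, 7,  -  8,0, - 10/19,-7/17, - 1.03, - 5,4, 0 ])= [ - 10,  -  8, - 5, - 3,  -  1.03, - 10/19, - 7/17, 0,0, 1,  4, 7 ] 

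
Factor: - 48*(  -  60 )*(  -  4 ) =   -  2^8*3^2*5^1 = - 11520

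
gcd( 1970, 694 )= 2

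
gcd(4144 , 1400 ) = 56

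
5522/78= 70 + 31/39 = 70.79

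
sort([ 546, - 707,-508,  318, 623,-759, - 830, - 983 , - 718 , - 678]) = [ - 983,-830,-759,  -  718, - 707, - 678,-508, 318, 546,623]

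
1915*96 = 183840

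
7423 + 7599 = 15022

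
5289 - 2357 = 2932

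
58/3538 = 1/61 = 0.02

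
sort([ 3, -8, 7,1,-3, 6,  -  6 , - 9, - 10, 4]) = [ - 10, - 9, - 8, - 6, - 3,1, 3,4, 6,7]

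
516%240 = 36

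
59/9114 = 59/9114 = 0.01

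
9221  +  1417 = 10638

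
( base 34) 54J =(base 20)EGF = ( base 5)142220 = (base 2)1011100101111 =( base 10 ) 5935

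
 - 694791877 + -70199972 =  - 764991849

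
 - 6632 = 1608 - 8240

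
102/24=17/4 = 4.25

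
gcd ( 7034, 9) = 1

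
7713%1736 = 769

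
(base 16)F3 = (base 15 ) 113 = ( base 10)243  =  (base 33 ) 7C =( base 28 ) 8J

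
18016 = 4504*4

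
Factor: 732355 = 5^1*13^1*19^1*593^1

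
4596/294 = 766/49 = 15.63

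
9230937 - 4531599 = 4699338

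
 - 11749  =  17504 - 29253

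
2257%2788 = 2257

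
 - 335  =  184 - 519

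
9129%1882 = 1601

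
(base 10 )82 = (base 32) 2i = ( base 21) 3j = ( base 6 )214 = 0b1010010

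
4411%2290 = 2121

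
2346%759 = 69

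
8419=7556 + 863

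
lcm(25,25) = 25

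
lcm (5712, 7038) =394128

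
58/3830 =29/1915 = 0.02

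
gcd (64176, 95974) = 2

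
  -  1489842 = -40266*37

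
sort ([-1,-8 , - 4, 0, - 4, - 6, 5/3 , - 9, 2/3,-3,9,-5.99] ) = [ - 9, - 8,-6, - 5.99,-4, - 4, - 3,-1, 0,2/3, 5/3, 9] 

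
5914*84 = 496776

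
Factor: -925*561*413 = -3^1*5^2*7^1*11^1*17^1*37^1*59^1  =  - 214316025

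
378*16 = 6048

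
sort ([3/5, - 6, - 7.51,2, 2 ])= [ - 7.51,  -  6, 3/5, 2, 2 ] 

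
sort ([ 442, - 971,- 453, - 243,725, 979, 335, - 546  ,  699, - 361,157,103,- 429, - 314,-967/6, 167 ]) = [ - 971,- 546, - 453,  -  429,  -  361,-314, - 243, - 967/6,103 , 157, 167,335,442, 699 , 725, 979]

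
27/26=27/26 = 1.04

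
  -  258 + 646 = 388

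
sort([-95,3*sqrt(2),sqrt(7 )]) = [ - 95,sqrt(7 ), 3*sqrt ( 2) ]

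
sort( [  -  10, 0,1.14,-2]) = [- 10, - 2,0,1.14]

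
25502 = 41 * 622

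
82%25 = 7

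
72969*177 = 12915513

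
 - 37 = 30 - 67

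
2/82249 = 2/82249  =  0.00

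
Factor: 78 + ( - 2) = 2^2*19^1=76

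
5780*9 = 52020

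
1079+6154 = 7233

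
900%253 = 141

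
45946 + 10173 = 56119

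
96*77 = 7392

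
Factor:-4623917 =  -149^1*31033^1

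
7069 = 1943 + 5126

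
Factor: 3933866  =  2^1 * 1966933^1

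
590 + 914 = 1504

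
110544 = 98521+12023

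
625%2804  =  625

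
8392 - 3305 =5087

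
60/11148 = 5/929 = 0.01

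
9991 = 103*97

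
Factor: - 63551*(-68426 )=2^1*103^1*617^1*34213^1 = 4348540726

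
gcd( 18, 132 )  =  6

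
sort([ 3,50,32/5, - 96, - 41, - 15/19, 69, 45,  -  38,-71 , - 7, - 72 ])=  [ - 96, - 72, - 71, - 41, - 38, - 7, - 15/19,3, 32/5, 45, 50, 69 ] 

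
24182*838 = 20264516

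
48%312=48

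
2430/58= 41 + 26/29 = 41.90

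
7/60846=7/60846= 0.00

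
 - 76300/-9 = 76300/9 =8477.78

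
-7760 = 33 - 7793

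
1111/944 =1111/944 = 1.18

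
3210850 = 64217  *50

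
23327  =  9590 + 13737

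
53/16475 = 53/16475  =  0.00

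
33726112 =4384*7693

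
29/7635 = 29/7635= 0.00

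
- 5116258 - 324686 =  - 5440944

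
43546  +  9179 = 52725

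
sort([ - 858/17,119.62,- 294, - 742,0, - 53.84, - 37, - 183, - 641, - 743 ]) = [ - 743, - 742, - 641,  -  294, - 183,-53.84, - 858/17, - 37,0, 119.62]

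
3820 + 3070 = 6890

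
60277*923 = 55635671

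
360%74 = 64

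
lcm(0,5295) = 0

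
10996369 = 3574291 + 7422078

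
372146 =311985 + 60161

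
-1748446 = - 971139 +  - 777307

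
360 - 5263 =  - 4903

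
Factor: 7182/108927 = 6/91 = 2^1 * 3^1*7^(-1)*13^ (  -  1 )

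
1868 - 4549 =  - 2681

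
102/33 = 34/11 = 3.09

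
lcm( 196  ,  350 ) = 4900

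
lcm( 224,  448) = 448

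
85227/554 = 85227/554 = 153.84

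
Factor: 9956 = 2^2*19^1*131^1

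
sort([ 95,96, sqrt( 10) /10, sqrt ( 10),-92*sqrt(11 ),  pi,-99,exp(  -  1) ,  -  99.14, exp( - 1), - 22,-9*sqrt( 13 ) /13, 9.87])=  [  -  92*sqrt( 11), - 99.14, - 99,-22,- 9*sqrt(13 )/13, sqrt( 10 ) /10, exp(-1),  exp( - 1 ), pi, sqrt( 10), 9.87,  95,96]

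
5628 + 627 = 6255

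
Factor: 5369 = 7^1*13^1 * 59^1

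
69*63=4347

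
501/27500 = 501/27500 = 0.02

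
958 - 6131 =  - 5173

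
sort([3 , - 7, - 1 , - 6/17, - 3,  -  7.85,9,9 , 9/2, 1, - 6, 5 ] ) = [-7.85, - 7 , - 6, - 3, - 1, - 6/17, 1, 3,9/2, 5, 9, 9 ] 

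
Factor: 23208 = 2^3*3^1*967^1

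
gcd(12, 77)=1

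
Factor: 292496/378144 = 2^(- 1 ) * 3^(  -  2 ) * 13^( - 1) * 181^1 = 181/234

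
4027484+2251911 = 6279395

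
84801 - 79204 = 5597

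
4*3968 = 15872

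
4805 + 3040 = 7845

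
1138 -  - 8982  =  10120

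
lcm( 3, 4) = 12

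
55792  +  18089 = 73881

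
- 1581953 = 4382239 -5964192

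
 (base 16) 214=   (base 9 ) 651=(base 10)532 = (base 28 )j0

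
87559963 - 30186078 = 57373885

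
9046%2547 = 1405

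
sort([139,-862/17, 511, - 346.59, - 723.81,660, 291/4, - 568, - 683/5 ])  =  [ - 723.81,-568,- 346.59, - 683/5, - 862/17, 291/4, 139,511, 660]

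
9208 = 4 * 2302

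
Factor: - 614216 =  - 2^3*76777^1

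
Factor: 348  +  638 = 2^1*17^1*29^1 = 986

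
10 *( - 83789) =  - 837890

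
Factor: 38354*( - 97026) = -2^2 *3^1*103^1*127^1 *151^1*157^1 = - 3721335204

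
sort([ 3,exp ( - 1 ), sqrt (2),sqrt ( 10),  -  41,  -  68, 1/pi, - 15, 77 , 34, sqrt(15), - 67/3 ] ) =[ - 68 , - 41,- 67/3,  -  15,1/pi, exp(  -  1),sqrt ( 2 ),  3, sqrt ( 10),  sqrt(15 ), 34, 77]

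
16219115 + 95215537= 111434652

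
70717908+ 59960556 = 130678464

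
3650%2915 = 735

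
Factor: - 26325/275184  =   - 75/784  =  -  2^ ( - 4 )*3^1*5^2*7^( - 2) 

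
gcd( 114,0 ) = 114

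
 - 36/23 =-36/23= - 1.57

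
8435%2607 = 614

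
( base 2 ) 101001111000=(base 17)94b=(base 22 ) 5bi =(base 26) 3p2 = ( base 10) 2680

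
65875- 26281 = 39594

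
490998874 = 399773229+91225645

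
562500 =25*22500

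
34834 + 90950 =125784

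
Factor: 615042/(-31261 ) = - 2^1*3^2*43^( - 1) *47^1 = -  846/43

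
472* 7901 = 3729272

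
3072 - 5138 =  - 2066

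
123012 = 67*1836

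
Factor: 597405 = 3^1*5^1* 39827^1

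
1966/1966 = 1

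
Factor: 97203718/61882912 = 48601859/30941456= 2^( - 4)*7^(-1) * 13^( - 1 )*79^( - 1 ) * 269^( - 1 ) *743^1*65413^1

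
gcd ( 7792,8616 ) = 8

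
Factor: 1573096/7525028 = 2^1*4013^1 * 38393^ (  -  1 )= 8026/38393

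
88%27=7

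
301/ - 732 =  - 301/732 = - 0.41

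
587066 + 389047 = 976113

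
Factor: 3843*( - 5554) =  - 2^1 * 3^2 * 7^1 * 61^1 * 2777^1= -21344022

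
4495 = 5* 899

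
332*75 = 24900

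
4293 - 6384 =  - 2091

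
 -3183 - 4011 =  - 7194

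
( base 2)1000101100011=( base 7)15656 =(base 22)947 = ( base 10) 4451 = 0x1163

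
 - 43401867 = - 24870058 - 18531809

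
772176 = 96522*8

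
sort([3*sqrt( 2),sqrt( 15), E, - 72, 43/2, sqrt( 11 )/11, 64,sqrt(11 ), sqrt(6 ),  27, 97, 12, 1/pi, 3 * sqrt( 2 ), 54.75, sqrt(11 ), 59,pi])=[ -72, sqrt( 11)/11, 1/pi,  sqrt(6 ), E, pi, sqrt ( 11 ), sqrt(11 ) , sqrt( 15 ),3*sqrt( 2), 3*sqrt ( 2), 12, 43/2,  27,54.75, 59, 64, 97 ]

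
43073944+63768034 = 106841978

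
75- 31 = 44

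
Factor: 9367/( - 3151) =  - 17^1*19^1*23^(- 1)*29^1 * 137^ ( -1)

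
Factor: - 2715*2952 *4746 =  - 2^4*3^4 *5^1*7^1*41^1*113^1*181^1 = - 38037671280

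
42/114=7/19 = 0.37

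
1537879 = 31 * 49609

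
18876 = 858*22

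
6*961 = 5766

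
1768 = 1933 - 165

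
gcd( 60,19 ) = 1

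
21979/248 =709/8 = 88.62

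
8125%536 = 85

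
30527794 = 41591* 734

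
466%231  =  4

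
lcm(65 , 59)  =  3835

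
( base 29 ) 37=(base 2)1011110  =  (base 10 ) 94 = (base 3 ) 10111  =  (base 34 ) 2Q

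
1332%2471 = 1332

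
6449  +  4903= 11352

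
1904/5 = 380 + 4/5 = 380.80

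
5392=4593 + 799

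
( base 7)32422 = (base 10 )8101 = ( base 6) 101301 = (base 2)1111110100101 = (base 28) A99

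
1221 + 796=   2017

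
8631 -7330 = 1301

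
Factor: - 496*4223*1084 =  - 2270555072 = - 2^6  *31^1 * 41^1*103^1*271^1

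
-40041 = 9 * (-4449)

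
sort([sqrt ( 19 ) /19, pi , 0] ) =[0, sqrt( 19) /19,  pi ]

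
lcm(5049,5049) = 5049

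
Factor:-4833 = - 3^3*179^1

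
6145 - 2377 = 3768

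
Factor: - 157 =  - 157^1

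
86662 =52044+34618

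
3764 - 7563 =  - 3799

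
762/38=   381/19= 20.05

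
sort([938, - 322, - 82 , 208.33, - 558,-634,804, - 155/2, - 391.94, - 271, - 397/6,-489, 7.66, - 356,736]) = [ - 634 ,-558, - 489, - 391.94, -356, - 322, -271  , - 82, - 155/2,-397/6,  7.66, 208.33, 736, 804,  938]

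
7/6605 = 7/6605 = 0.00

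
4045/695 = 5 + 114/139  =  5.82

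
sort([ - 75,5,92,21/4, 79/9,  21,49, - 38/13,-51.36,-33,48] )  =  [ - 75 ,  -  51.36,-33, - 38/13, 5,21/4, 79/9 , 21, 48,49,92]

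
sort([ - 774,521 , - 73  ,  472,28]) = [ - 774,  -  73,28,472, 521 ] 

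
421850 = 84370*5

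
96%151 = 96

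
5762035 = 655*8797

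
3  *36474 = 109422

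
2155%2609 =2155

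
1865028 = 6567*284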